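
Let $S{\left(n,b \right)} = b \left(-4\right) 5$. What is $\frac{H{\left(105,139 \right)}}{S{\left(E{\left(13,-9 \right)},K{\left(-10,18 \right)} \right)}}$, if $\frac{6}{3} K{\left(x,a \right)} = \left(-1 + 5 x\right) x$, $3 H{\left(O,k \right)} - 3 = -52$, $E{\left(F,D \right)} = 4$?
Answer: $\frac{49}{15300} \approx 0.0032026$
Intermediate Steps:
$H{\left(O,k \right)} = - \frac{49}{3}$ ($H{\left(O,k \right)} = 1 + \frac{1}{3} \left(-52\right) = 1 - \frac{52}{3} = - \frac{49}{3}$)
$K{\left(x,a \right)} = \frac{x \left(-1 + 5 x\right)}{2}$ ($K{\left(x,a \right)} = \frac{\left(-1 + 5 x\right) x}{2} = \frac{x \left(-1 + 5 x\right)}{2}$)
$S{\left(n,b \right)} = - 20 b$ ($S{\left(n,b \right)} = - 4 b 5 = - 20 b$)
$\frac{H{\left(105,139 \right)}}{S{\left(E{\left(13,-9 \right)},K{\left(-10,18 \right)} \right)}} = - \frac{49}{3 \left(- 20 \cdot \frac{1}{2} \left(-10\right) \left(-1 + 5 \left(-10\right)\right)\right)} = - \frac{49}{3 \left(- 20 \cdot \frac{1}{2} \left(-10\right) \left(-1 - 50\right)\right)} = - \frac{49}{3 \left(- 20 \cdot \frac{1}{2} \left(-10\right) \left(-51\right)\right)} = - \frac{49}{3 \left(\left(-20\right) 255\right)} = - \frac{49}{3 \left(-5100\right)} = \left(- \frac{49}{3}\right) \left(- \frac{1}{5100}\right) = \frac{49}{15300}$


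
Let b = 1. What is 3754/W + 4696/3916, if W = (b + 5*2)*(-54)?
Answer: -12305/2403 ≈ -5.1207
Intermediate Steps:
W = -594 (W = (1 + 5*2)*(-54) = (1 + 10)*(-54) = 11*(-54) = -594)
3754/W + 4696/3916 = 3754/(-594) + 4696/3916 = 3754*(-1/594) + 4696*(1/3916) = -1877/297 + 1174/979 = -12305/2403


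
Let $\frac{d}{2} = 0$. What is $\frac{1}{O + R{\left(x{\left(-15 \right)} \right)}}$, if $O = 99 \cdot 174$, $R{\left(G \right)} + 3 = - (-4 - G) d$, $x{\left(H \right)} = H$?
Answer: $\frac{1}{17223} \approx 5.8062 \cdot 10^{-5}$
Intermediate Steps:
$d = 0$ ($d = 2 \cdot 0 = 0$)
$R{\left(G \right)} = -3$ ($R{\left(G \right)} = -3 + - (-4 - G) 0 = -3 + \left(4 + G\right) 0 = -3 + 0 = -3$)
$O = 17226$
$\frac{1}{O + R{\left(x{\left(-15 \right)} \right)}} = \frac{1}{17226 - 3} = \frac{1}{17223}$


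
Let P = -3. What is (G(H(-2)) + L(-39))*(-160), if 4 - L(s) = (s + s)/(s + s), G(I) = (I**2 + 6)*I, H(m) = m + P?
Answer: 24320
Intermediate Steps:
H(m) = -3 + m (H(m) = m - 3 = -3 + m)
G(I) = I*(6 + I**2) (G(I) = (6 + I**2)*I = I*(6 + I**2))
L(s) = 3 (L(s) = 4 - (s + s)/(s + s) = 4 - 2*s/(2*s) = 4 - 2*s*1/(2*s) = 4 - 1*1 = 4 - 1 = 3)
(G(H(-2)) + L(-39))*(-160) = ((-3 - 2)*(6 + (-3 - 2)**2) + 3)*(-160) = (-5*(6 + (-5)**2) + 3)*(-160) = (-5*(6 + 25) + 3)*(-160) = (-5*31 + 3)*(-160) = (-155 + 3)*(-160) = -152*(-160) = 24320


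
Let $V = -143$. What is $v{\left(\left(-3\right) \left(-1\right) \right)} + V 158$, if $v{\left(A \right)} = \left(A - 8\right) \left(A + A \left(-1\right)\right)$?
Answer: $-22594$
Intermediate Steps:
$v{\left(A \right)} = 0$ ($v{\left(A \right)} = \left(A - 8\right) \left(A - A\right) = \left(A - 8\right) 0 = \left(-8 + A\right) 0 = 0$)
$v{\left(\left(-3\right) \left(-1\right) \right)} + V 158 = 0 - 22594 = -22594$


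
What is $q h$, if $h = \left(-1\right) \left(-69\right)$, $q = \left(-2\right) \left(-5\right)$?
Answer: $690$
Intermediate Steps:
$q = 10$
$h = 69$
$q h = 10 \cdot 69 = 690$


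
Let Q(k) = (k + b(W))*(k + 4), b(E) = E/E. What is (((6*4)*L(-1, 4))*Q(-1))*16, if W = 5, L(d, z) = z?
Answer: 0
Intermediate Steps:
b(E) = 1
Q(k) = (1 + k)*(4 + k) (Q(k) = (k + 1)*(k + 4) = (1 + k)*(4 + k))
(((6*4)*L(-1, 4))*Q(-1))*16 = (((6*4)*4)*(4 + (-1)² + 5*(-1)))*16 = ((24*4)*(4 + 1 - 5))*16 = (96*0)*16 = 0*16 = 0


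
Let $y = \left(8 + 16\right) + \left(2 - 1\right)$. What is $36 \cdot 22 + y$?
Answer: $817$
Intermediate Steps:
$y = 25$ ($y = 24 + 1 = 25$)
$36 \cdot 22 + y = 36 \cdot 22 + 25 = 792 + 25 = 817$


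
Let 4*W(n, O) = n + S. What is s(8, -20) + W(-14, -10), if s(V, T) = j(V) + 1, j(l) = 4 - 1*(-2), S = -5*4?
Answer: -3/2 ≈ -1.5000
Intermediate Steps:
S = -20
j(l) = 6 (j(l) = 4 + 2 = 6)
s(V, T) = 7 (s(V, T) = 6 + 1 = 7)
W(n, O) = -5 + n/4 (W(n, O) = (n - 20)/4 = (-20 + n)/4 = -5 + n/4)
s(8, -20) + W(-14, -10) = 7 + (-5 + (¼)*(-14)) = 7 + (-5 - 7/2) = 7 - 17/2 = -3/2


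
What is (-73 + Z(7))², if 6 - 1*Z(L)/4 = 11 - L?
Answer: 4225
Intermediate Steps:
Z(L) = -20 + 4*L (Z(L) = 24 - 4*(11 - L) = 24 + (-44 + 4*L) = -20 + 4*L)
(-73 + Z(7))² = (-73 + (-20 + 4*7))² = (-73 + (-20 + 28))² = (-73 + 8)² = (-65)² = 4225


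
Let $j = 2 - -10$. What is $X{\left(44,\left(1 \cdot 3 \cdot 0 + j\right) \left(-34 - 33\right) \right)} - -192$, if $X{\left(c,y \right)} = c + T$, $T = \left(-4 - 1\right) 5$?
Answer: $211$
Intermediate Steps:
$T = -25$ ($T = \left(-5\right) 5 = -25$)
$j = 12$ ($j = 2 + 10 = 12$)
$X{\left(c,y \right)} = -25 + c$ ($X{\left(c,y \right)} = c - 25 = -25 + c$)
$X{\left(44,\left(1 \cdot 3 \cdot 0 + j\right) \left(-34 - 33\right) \right)} - -192 = \left(-25 + 44\right) - -192 = 19 + 192 = 211$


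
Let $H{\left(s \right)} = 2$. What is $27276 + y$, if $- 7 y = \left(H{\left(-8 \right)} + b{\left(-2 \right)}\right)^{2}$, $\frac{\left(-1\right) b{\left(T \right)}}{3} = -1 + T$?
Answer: $\frac{190811}{7} \approx 27259.0$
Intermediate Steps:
$b{\left(T \right)} = 3 - 3 T$ ($b{\left(T \right)} = - 3 \left(-1 + T\right) = 3 - 3 T$)
$y = - \frac{121}{7}$ ($y = - \frac{\left(2 + \left(3 - -6\right)\right)^{2}}{7} = - \frac{\left(2 + \left(3 + 6\right)\right)^{2}}{7} = - \frac{\left(2 + 9\right)^{2}}{7} = - \frac{11^{2}}{7} = \left(- \frac{1}{7}\right) 121 = - \frac{121}{7} \approx -17.286$)
$27276 + y = 27276 - \frac{121}{7} = \frac{190811}{7}$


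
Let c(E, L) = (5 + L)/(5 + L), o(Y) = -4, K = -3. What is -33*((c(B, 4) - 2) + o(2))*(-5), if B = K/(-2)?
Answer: -825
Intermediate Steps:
B = 3/2 (B = -3/(-2) = -3*(-½) = 3/2 ≈ 1.5000)
c(E, L) = 1
-33*((c(B, 4) - 2) + o(2))*(-5) = -33*((1 - 2) - 4)*(-5) = -33*(-1 - 4)*(-5) = -33*(-5)*(-5) = 165*(-5) = -825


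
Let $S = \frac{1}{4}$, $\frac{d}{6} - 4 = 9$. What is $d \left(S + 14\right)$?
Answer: $\frac{2223}{2} \approx 1111.5$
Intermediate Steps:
$d = 78$ ($d = 24 + 6 \cdot 9 = 24 + 54 = 78$)
$S = \frac{1}{4} \approx 0.25$
$d \left(S + 14\right) = 78 \left(\frac{1}{4} + 14\right) = 78 \cdot \frac{57}{4} = \frac{2223}{2}$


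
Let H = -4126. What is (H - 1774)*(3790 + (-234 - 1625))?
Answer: -11392900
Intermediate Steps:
(H - 1774)*(3790 + (-234 - 1625)) = (-4126 - 1774)*(3790 + (-234 - 1625)) = -5900*(3790 - 1859) = -5900*1931 = -11392900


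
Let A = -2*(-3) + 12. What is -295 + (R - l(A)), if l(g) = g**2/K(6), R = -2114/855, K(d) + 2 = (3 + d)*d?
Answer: -3375662/11115 ≈ -303.70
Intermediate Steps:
K(d) = -2 + d*(3 + d) (K(d) = -2 + (3 + d)*d = -2 + d*(3 + d))
A = 18 (A = 6 + 12 = 18)
R = -2114/855 (R = -2114*1/855 = -2114/855 ≈ -2.4725)
l(g) = g**2/52 (l(g) = g**2/(-2 + 6**2 + 3*6) = g**2/(-2 + 36 + 18) = g**2/52)
-295 + (R - l(A)) = -295 + (-2114/855 - 18**2/52) = -295 + (-2114/855 - 324/52) = -295 + (-2114/855 - 1*81/13) = -295 + (-2114/855 - 81/13) = -295 - 96737/11115 = -3375662/11115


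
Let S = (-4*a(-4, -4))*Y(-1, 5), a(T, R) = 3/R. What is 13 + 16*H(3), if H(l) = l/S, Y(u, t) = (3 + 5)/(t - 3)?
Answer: 17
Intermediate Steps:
Y(u, t) = 8/(-3 + t)
S = 12 (S = (-12/(-4))*(8/(-3 + 5)) = (-12*(-1)/4)*(8/2) = (-4*(-3/4))*(8*(1/2)) = 3*4 = 12)
H(l) = l/12
13 + 16*H(3) = 13 + 16*((1/12)*3) = 13 + 16*(1/4) = 13 + 4 = 17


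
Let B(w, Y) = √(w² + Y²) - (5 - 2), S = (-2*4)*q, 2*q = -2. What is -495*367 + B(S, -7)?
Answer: -181668 + √113 ≈ -1.8166e+5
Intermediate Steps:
q = -1 (q = (½)*(-2) = -1)
S = 8 (S = -2*4*(-1) = -8*(-1) = 8)
B(w, Y) = -3 + √(Y² + w²) (B(w, Y) = √(Y² + w²) - 1*3 = √(Y² + w²) - 3 = -3 + √(Y² + w²))
-495*367 + B(S, -7) = -495*367 + (-3 + √((-7)² + 8²)) = -181665 + (-3 + √(49 + 64)) = -181665 + (-3 + √113) = -181668 + √113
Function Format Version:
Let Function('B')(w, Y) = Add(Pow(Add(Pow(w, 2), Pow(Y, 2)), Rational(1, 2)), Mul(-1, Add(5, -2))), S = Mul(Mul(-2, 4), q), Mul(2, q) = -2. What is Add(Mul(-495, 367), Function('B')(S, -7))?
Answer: Add(-181668, Pow(113, Rational(1, 2))) ≈ -1.8166e+5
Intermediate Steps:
q = -1 (q = Mul(Rational(1, 2), -2) = -1)
S = 8 (S = Mul(Mul(-2, 4), -1) = Mul(-8, -1) = 8)
Function('B')(w, Y) = Add(-3, Pow(Add(Pow(Y, 2), Pow(w, 2)), Rational(1, 2))) (Function('B')(w, Y) = Add(Pow(Add(Pow(Y, 2), Pow(w, 2)), Rational(1, 2)), Mul(-1, 3)) = Add(Pow(Add(Pow(Y, 2), Pow(w, 2)), Rational(1, 2)), -3) = Add(-3, Pow(Add(Pow(Y, 2), Pow(w, 2)), Rational(1, 2))))
Add(Mul(-495, 367), Function('B')(S, -7)) = Add(Mul(-495, 367), Add(-3, Pow(Add(Pow(-7, 2), Pow(8, 2)), Rational(1, 2)))) = Add(-181665, Add(-3, Pow(Add(49, 64), Rational(1, 2)))) = Add(-181665, Add(-3, Pow(113, Rational(1, 2)))) = Add(-181668, Pow(113, Rational(1, 2)))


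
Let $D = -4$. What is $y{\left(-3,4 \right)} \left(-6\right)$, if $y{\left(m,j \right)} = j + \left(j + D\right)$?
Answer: $-24$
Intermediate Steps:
$y{\left(m,j \right)} = -4 + 2 j$ ($y{\left(m,j \right)} = j + \left(j - 4\right) = j + \left(-4 + j\right) = -4 + 2 j$)
$y{\left(-3,4 \right)} \left(-6\right) = \left(-4 + 2 \cdot 4\right) \left(-6\right) = \left(-4 + 8\right) \left(-6\right) = 4 \left(-6\right) = -24$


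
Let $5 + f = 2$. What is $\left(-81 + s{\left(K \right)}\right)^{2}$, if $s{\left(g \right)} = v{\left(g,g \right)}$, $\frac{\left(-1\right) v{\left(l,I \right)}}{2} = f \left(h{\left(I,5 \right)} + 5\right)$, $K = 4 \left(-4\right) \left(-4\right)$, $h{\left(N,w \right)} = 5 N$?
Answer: $3493161$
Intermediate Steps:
$f = -3$ ($f = -5 + 2 = -3$)
$K = 64$ ($K = \left(-16\right) \left(-4\right) = 64$)
$v{\left(l,I \right)} = 30 + 30 I$ ($v{\left(l,I \right)} = - 2 \left(- 3 \left(5 I + 5\right)\right) = - 2 \left(- 3 \left(5 + 5 I\right)\right) = - 2 \left(-15 - 15 I\right) = 30 + 30 I$)
$s{\left(g \right)} = 30 + 30 g$
$\left(-81 + s{\left(K \right)}\right)^{2} = \left(-81 + \left(30 + 30 \cdot 64\right)\right)^{2} = \left(-81 + \left(30 + 1920\right)\right)^{2} = \left(-81 + 1950\right)^{2} = 1869^{2} = 3493161$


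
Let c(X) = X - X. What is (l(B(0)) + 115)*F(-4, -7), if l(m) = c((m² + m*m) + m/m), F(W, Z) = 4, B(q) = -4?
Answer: 460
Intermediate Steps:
c(X) = 0
l(m) = 0
(l(B(0)) + 115)*F(-4, -7) = (0 + 115)*4 = 115*4 = 460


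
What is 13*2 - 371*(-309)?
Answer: 114665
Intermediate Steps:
13*2 - 371*(-309) = 26 + 114639 = 114665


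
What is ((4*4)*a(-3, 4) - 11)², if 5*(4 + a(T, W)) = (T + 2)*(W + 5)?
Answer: 269361/25 ≈ 10774.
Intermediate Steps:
a(T, W) = -4 + (2 + T)*(5 + W)/5 (a(T, W) = -4 + ((T + 2)*(W + 5))/5 = -4 + ((2 + T)*(5 + W))/5 = -4 + (2 + T)*(5 + W)/5)
((4*4)*a(-3, 4) - 11)² = ((4*4)*(-2 - 3 + (⅖)*4 + (⅕)*(-3)*4) - 11)² = (16*(-2 - 3 + 8/5 - 12/5) - 11)² = (16*(-29/5) - 11)² = (-464/5 - 11)² = (-519/5)² = 269361/25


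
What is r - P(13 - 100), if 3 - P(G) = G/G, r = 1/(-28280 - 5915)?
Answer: -68391/34195 ≈ -2.0000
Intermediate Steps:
r = -1/34195 (r = 1/(-34195) = -1/34195 ≈ -2.9244e-5)
P(G) = 2 (P(G) = 3 - G/G = 3 - 1*1 = 3 - 1 = 2)
r - P(13 - 100) = -1/34195 - 1*2 = -1/34195 - 2 = -68391/34195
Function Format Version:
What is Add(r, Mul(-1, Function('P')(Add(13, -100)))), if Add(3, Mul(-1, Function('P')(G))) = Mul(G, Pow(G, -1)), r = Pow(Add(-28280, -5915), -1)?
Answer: Rational(-68391, 34195) ≈ -2.0000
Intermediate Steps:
r = Rational(-1, 34195) (r = Pow(-34195, -1) = Rational(-1, 34195) ≈ -2.9244e-5)
Function('P')(G) = 2 (Function('P')(G) = Add(3, Mul(-1, Mul(G, Pow(G, -1)))) = Add(3, Mul(-1, 1)) = Add(3, -1) = 2)
Add(r, Mul(-1, Function('P')(Add(13, -100)))) = Add(Rational(-1, 34195), Mul(-1, 2)) = Add(Rational(-1, 34195), -2) = Rational(-68391, 34195)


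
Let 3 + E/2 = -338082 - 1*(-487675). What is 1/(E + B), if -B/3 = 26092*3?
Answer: 1/64352 ≈ 1.5540e-5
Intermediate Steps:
E = 299180 (E = -6 + 2*(-338082 - 1*(-487675)) = -6 + 2*(-338082 + 487675) = -6 + 2*149593 = -6 + 299186 = 299180)
B = -234828 (B = -78276*3 = -3*78276 = -234828)
1/(E + B) = 1/(299180 - 234828) = 1/64352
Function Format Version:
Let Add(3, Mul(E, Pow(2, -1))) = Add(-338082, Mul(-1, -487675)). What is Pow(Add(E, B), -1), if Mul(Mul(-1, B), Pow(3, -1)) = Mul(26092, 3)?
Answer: Rational(1, 64352) ≈ 1.5540e-5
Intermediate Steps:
E = 299180 (E = Add(-6, Mul(2, Add(-338082, Mul(-1, -487675)))) = Add(-6, Mul(2, Add(-338082, 487675))) = Add(-6, Mul(2, 149593)) = Add(-6, 299186) = 299180)
B = -234828 (B = Mul(-3, Mul(26092, 3)) = Mul(-3, 78276) = -234828)
Pow(Add(E, B), -1) = Pow(Add(299180, -234828), -1) = Pow(64352, -1) = Rational(1, 64352)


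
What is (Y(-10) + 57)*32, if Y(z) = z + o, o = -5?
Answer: 1344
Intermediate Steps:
Y(z) = -5 + z (Y(z) = z - 5 = -5 + z)
(Y(-10) + 57)*32 = ((-5 - 10) + 57)*32 = (-15 + 57)*32 = 42*32 = 1344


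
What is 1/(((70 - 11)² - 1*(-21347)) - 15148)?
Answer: 1/9680 ≈ 0.00010331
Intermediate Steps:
1/(((70 - 11)² - 1*(-21347)) - 15148) = 1/((59² + 21347) - 15148) = 1/((3481 + 21347) - 15148) = 1/(24828 - 15148) = 1/9680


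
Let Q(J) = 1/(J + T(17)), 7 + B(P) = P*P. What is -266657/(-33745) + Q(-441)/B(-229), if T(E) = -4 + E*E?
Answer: 2181175295783/276024111480 ≈ 7.9021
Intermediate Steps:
T(E) = -4 + E²
B(P) = -7 + P² (B(P) = -7 + P*P = -7 + P²)
Q(J) = 1/(285 + J) (Q(J) = 1/(J + (-4 + 17²)) = 1/(J + (-4 + 289)) = 1/(J + 285) = 1/(285 + J))
-266657/(-33745) + Q(-441)/B(-229) = -266657/(-33745) + 1/((285 - 441)*(-7 + (-229)²)) = -266657*(-1/33745) + 1/((-156)*(-7 + 52441)) = 266657/33745 - 1/156/52434 = 266657/33745 - 1/156*1/52434 = 266657/33745 - 1/8179704 = 2181175295783/276024111480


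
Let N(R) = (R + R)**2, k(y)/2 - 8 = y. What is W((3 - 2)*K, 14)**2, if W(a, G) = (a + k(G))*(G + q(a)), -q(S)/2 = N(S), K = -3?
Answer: 5654884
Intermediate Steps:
k(y) = 16 + 2*y
N(R) = 4*R**2 (N(R) = (2*R)**2 = 4*R**2)
q(S) = -8*S**2
W(a, G) = (G - 8*a**2)*(16 + a + 2*G) (W(a, G) = (a + (16 + 2*G))*(G - 8*a**2) = (16 + a + 2*G)*(G - 8*a**2) = (G - 8*a**2)*(16 + a + 2*G))
W((3 - 2)*K, 14)**2 = (-8*(-27*(3 - 2)**3) + 14*((3 - 2)*(-3)) - 16*((3 - 2)*(-3))**2*(8 + 14) + 2*14*(8 + 14))**2 = (-8*(1*(-3))**3 + 14*(1*(-3)) - 16*(1*(-3))**2*22 + 2*14*22)**2 = (-8*(-3)**3 + 14*(-3) - 16*(-3)**2*22 + 616)**2 = (-8*(-27) - 42 - 16*9*22 + 616)**2 = (216 - 42 - 3168 + 616)**2 = (-2378)**2 = 5654884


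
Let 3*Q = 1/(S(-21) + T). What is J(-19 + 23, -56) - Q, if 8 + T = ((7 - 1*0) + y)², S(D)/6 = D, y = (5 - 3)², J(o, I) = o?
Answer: 157/39 ≈ 4.0256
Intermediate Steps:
y = 4 (y = 2² = 4)
S(D) = 6*D
T = 113 (T = -8 + ((7 - 1*0) + 4)² = -8 + ((7 + 0) + 4)² = -8 + (7 + 4)² = -8 + 11² = -8 + 121 = 113)
Q = -1/39 (Q = 1/(3*(6*(-21) + 113)) = 1/(3*(-126 + 113)) = (⅓)/(-13) = (⅓)*(-1/13) = -1/39 ≈ -0.025641)
J(-19 + 23, -56) - Q = (-19 + 23) - 1*(-1/39) = 4 + 1/39 = 157/39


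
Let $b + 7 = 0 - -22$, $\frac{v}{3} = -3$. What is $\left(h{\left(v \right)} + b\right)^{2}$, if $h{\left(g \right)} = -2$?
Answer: $169$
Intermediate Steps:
$v = -9$ ($v = 3 \left(-3\right) = -9$)
$b = 15$ ($b = -7 + \left(0 - -22\right) = -7 + \left(0 + 22\right) = -7 + 22 = 15$)
$\left(h{\left(v \right)} + b\right)^{2} = \left(-2 + 15\right)^{2} = 13^{2} = 169$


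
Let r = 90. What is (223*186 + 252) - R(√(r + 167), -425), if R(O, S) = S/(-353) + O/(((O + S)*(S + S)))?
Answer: 2258338171801279/54119418400 - √257/360736 ≈ 41729.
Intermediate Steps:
R(O, S) = -S/353 + O/(2*S*(O + S)) (R(O, S) = S*(-1/353) + O/(((O + S)*(2*S))) = -S/353 + O/((2*S*(O + S))) = -S/353 + O*(1/(2*S*(O + S))) = -S/353 + O/(2*S*(O + S)))
(223*186 + 252) - R(√(r + 167), -425) = (223*186 + 252) - (√(90 + 167)/2 - 1/353*(-425)³ - 1/353*√(90 + 167)*(-425)²)/((-425)*(√(90 + 167) - 425)) = (41478 + 252) - (-1)*(√257/2 - 1/353*(-76765625) - 1/353*√257*180625)/(425*(√257 - 425)) = 41730 - (-1)*(√257/2 + 76765625/353 - 180625*√257/353)/(425*(-425 + √257)) = 41730 - (-1)*(76765625/353 - 360897*√257/706)/(425*(-425 + √257)) = 41730 + (76765625/353 - 360897*√257/706)/(425*(-425 + √257))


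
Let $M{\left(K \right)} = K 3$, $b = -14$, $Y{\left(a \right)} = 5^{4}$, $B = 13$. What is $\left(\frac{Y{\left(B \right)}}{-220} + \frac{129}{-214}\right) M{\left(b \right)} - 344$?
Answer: $- \frac{469303}{2354} \approx -199.36$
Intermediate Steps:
$Y{\left(a \right)} = 625$
$M{\left(K \right)} = 3 K$
$\left(\frac{Y{\left(B \right)}}{-220} + \frac{129}{-214}\right) M{\left(b \right)} - 344 = \left(\frac{625}{-220} + \frac{129}{-214}\right) 3 \left(-14\right) - 344 = \left(625 \left(- \frac{1}{220}\right) + 129 \left(- \frac{1}{214}\right)\right) \left(-42\right) - 344 = \left(- \frac{125}{44} - \frac{129}{214}\right) \left(-42\right) - 344 = \left(- \frac{16213}{4708}\right) \left(-42\right) - 344 = \frac{340473}{2354} - 344 = - \frac{469303}{2354}$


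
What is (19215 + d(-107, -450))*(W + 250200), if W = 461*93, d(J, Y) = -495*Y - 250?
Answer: 70840140195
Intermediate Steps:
d(J, Y) = -250 - 495*Y
W = 42873
(19215 + d(-107, -450))*(W + 250200) = (19215 + (-250 - 495*(-450)))*(42873 + 250200) = (19215 + (-250 + 222750))*293073 = (19215 + 222500)*293073 = 241715*293073 = 70840140195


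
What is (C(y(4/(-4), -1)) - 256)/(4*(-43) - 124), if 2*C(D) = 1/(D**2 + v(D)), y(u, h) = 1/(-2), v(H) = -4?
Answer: 1921/2220 ≈ 0.86532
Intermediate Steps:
y(u, h) = -1/2
C(D) = 1/(2*(-4 + D**2)) (C(D) = 1/(2*(D**2 - 4)) = 1/(2*(-4 + D**2)))
(C(y(4/(-4), -1)) - 256)/(4*(-43) - 124) = (1/(2*(-4 + (-1/2)**2)) - 256)/(4*(-43) - 124) = (1/(2*(-4 + 1/4)) - 256)/(-172 - 124) = (1/(2*(-15/4)) - 256)/(-296) = ((1/2)*(-4/15) - 256)*(-1/296) = (-2/15 - 256)*(-1/296) = -3842/15*(-1/296) = 1921/2220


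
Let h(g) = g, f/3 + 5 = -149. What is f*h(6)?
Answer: -2772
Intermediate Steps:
f = -462 (f = -15 + 3*(-149) = -15 - 447 = -462)
f*h(6) = -462*6 = -2772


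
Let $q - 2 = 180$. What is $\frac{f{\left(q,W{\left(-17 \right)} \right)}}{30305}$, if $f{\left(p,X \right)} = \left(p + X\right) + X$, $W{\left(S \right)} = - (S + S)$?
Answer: $\frac{50}{6061} \approx 0.0082495$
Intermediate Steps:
$q = 182$ ($q = 2 + 180 = 182$)
$W{\left(S \right)} = - 2 S$
$f{\left(p,X \right)} = p + 2 X$ ($f{\left(p,X \right)} = \left(X + p\right) + X = p + 2 X$)
$\frac{f{\left(q,W{\left(-17 \right)} \right)}}{30305} = \frac{182 + 2 \left(\left(-2\right) \left(-17\right)\right)}{30305} = \left(182 + 2 \cdot 34\right) \frac{1}{30305} = \left(182 + 68\right) \frac{1}{30305} = 250 \cdot \frac{1}{30305} = \frac{50}{6061}$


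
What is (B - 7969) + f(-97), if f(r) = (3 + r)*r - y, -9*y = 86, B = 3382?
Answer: 40865/9 ≈ 4540.6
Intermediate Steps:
y = -86/9 (y = -⅑*86 = -86/9 ≈ -9.5556)
f(r) = 86/9 + r*(3 + r) (f(r) = (3 + r)*r - 1*(-86/9) = r*(3 + r) + 86/9 = 86/9 + r*(3 + r))
(B - 7969) + f(-97) = (3382 - 7969) + (86/9 + (-97)² + 3*(-97)) = -4587 + (86/9 + 9409 - 291) = -4587 + 82148/9 = 40865/9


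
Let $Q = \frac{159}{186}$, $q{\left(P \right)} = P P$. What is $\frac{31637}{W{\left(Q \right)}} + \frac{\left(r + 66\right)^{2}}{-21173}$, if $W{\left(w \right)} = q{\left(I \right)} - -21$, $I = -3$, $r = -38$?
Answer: $\frac{669826681}{635190} \approx 1054.5$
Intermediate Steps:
$q{\left(P \right)} = P^{2}$
$Q = \frac{53}{62}$ ($Q = 159 \cdot \frac{1}{186} = \frac{53}{62} \approx 0.85484$)
$W{\left(w \right)} = 30$ ($W{\left(w \right)} = \left(-3\right)^{2} - -21 = 9 + 21 = 30$)
$\frac{31637}{W{\left(Q \right)}} + \frac{\left(r + 66\right)^{2}}{-21173} = \frac{31637}{30} + \frac{\left(-38 + 66\right)^{2}}{-21173} = 31637 \cdot \frac{1}{30} + 28^{2} \left(- \frac{1}{21173}\right) = \frac{31637}{30} + 784 \left(- \frac{1}{21173}\right) = \frac{31637}{30} - \frac{784}{21173} = \frac{669826681}{635190}$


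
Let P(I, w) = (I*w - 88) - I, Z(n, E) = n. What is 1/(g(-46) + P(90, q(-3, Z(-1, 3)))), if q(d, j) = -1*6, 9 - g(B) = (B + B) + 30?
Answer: -1/647 ≈ -0.0015456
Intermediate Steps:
g(B) = -21 - 2*B (g(B) = 9 - ((B + B) + 30) = 9 - (2*B + 30) = 9 - (30 + 2*B) = 9 + (-30 - 2*B) = -21 - 2*B)
q(d, j) = -6
P(I, w) = -88 - I + I*w (P(I, w) = (-88 + I*w) - I = -88 - I + I*w)
1/(g(-46) + P(90, q(-3, Z(-1, 3)))) = 1/((-21 - 2*(-46)) + (-88 - 1*90 + 90*(-6))) = 1/((-21 + 92) + (-88 - 90 - 540)) = 1/(71 - 718) = 1/(-647) = -1/647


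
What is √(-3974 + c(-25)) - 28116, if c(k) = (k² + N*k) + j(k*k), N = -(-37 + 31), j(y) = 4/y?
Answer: -28116 + I*√2186871/25 ≈ -28116.0 + 59.152*I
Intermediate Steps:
N = 6 (N = -1*(-6) = 6)
c(k) = k² + 4/k² + 6*k (c(k) = (k² + 6*k) + 4/((k*k)) = (k² + 6*k) + 4/(k²) = (k² + 6*k) + 4/k² = k² + 4/k² + 6*k)
√(-3974 + c(-25)) - 28116 = √(-3974 + (4 + (-25)³*(6 - 25))/(-25)²) - 28116 = √(-3974 + (4 - 15625*(-19))/625) - 28116 = √(-3974 + (4 + 296875)/625) - 28116 = √(-3974 + (1/625)*296879) - 28116 = √(-3974 + 296879/625) - 28116 = √(-2186871/625) - 28116 = I*√2186871/25 - 28116 = -28116 + I*√2186871/25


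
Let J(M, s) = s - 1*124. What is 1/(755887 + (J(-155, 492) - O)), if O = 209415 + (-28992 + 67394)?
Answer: 1/508438 ≈ 1.9668e-6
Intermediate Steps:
J(M, s) = -124 + s (J(M, s) = s - 124 = -124 + s)
O = 247817 (O = 209415 + 38402 = 247817)
1/(755887 + (J(-155, 492) - O)) = 1/(755887 + ((-124 + 492) - 1*247817)) = 1/(755887 + (368 - 247817)) = 1/(755887 - 247449) = 1/508438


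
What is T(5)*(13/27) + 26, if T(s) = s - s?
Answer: 26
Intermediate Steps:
T(s) = 0
T(5)*(13/27) + 26 = 0*(13/27) + 26 = 0 + 26 = 26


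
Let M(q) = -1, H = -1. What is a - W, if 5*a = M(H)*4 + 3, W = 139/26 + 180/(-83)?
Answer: -36443/10790 ≈ -3.3775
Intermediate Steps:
W = 6857/2158 (W = 139*(1/26) + 180*(-1/83) = 139/26 - 180/83 = 6857/2158 ≈ 3.1775)
a = -⅕ (a = (-1*4 + 3)/5 = (-4 + 3)/5 = (⅕)*(-1) = -⅕ ≈ -0.20000)
a - W = -⅕ - 1*6857/2158 = -⅕ - 6857/2158 = -36443/10790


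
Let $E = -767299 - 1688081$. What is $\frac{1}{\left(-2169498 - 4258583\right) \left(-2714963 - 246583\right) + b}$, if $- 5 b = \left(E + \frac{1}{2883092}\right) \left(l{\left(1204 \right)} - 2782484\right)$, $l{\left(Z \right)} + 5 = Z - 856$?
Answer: $\frac{14415460}{254732925351293206741} \approx 5.659 \cdot 10^{-14}$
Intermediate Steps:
$l{\left(Z \right)} = -861 + Z$ ($l{\left(Z \right)} = -5 + \left(Z - 856\right) = -5 + \left(-856 + Z\right) = -861 + Z$)
$E = -2455380$ ($E = -767299 - 1688081 = -2455380$)
$b = - \frac{19695016613243267219}{14415460}$ ($b = - \frac{\left(-2455380 + \frac{1}{2883092}\right) \left(\left(-861 + 1204\right) - 2782484\right)}{5} = - \frac{\left(-2455380 + \frac{1}{2883092}\right) \left(343 - 2782484\right)}{5} = - \frac{\left(- \frac{7079086434959}{2883092}\right) \left(-2782141\right)}{5} = \left(- \frac{1}{5}\right) \frac{19695016613243267219}{2883092} = - \frac{19695016613243267219}{14415460} \approx -1.3662 \cdot 10^{12}$)
$\frac{1}{\left(-2169498 - 4258583\right) \left(-2714963 - 246583\right) + b} = \frac{1}{\left(-2169498 - 4258583\right) \left(-2714963 - 246583\right) - \frac{19695016613243267219}{14415460}} = \frac{1}{\left(-6428081\right) \left(-2961546\right) - \frac{19695016613243267219}{14415460}} = \frac{1}{19037057573226 - \frac{19695016613243267219}{14415460}} = \frac{1}{\frac{254732925351293206741}{14415460}} = \frac{14415460}{254732925351293206741}$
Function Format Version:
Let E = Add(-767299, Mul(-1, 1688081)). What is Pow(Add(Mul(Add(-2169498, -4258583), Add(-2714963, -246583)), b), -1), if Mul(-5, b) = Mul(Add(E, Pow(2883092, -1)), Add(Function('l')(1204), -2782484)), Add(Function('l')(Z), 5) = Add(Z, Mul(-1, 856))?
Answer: Rational(14415460, 254732925351293206741) ≈ 5.6590e-14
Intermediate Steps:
Function('l')(Z) = Add(-861, Z) (Function('l')(Z) = Add(-5, Add(Z, Mul(-1, 856))) = Add(-5, Add(Z, -856)) = Add(-5, Add(-856, Z)) = Add(-861, Z))
E = -2455380 (E = Add(-767299, -1688081) = -2455380)
b = Rational(-19695016613243267219, 14415460) (b = Mul(Rational(-1, 5), Mul(Add(-2455380, Pow(2883092, -1)), Add(Add(-861, 1204), -2782484))) = Mul(Rational(-1, 5), Mul(Add(-2455380, Rational(1, 2883092)), Add(343, -2782484))) = Mul(Rational(-1, 5), Mul(Rational(-7079086434959, 2883092), -2782141)) = Mul(Rational(-1, 5), Rational(19695016613243267219, 2883092)) = Rational(-19695016613243267219, 14415460) ≈ -1.3662e+12)
Pow(Add(Mul(Add(-2169498, -4258583), Add(-2714963, -246583)), b), -1) = Pow(Add(Mul(Add(-2169498, -4258583), Add(-2714963, -246583)), Rational(-19695016613243267219, 14415460)), -1) = Pow(Add(Mul(-6428081, -2961546), Rational(-19695016613243267219, 14415460)), -1) = Pow(Add(19037057573226, Rational(-19695016613243267219, 14415460)), -1) = Pow(Rational(254732925351293206741, 14415460), -1) = Rational(14415460, 254732925351293206741)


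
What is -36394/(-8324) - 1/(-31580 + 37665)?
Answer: 110724583/25325770 ≈ 4.3720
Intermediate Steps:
-36394/(-8324) - 1/(-31580 + 37665) = -36394*(-1/8324) - 1/6085 = 18197/4162 - 1*1/6085 = 18197/4162 - 1/6085 = 110724583/25325770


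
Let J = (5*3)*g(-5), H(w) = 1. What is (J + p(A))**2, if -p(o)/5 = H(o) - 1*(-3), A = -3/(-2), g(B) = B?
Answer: 9025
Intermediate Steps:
A = 3/2 (A = -3*(-1/2) = 3/2 ≈ 1.5000)
p(o) = -20 (p(o) = -5*(1 - 1*(-3)) = -5*(1 + 3) = -5*4 = -20)
J = -75 (J = (5*3)*(-5) = 15*(-5) = -75)
(J + p(A))**2 = (-75 - 20)**2 = (-95)**2 = 9025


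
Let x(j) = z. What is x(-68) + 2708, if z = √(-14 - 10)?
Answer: 2708 + 2*I*√6 ≈ 2708.0 + 4.899*I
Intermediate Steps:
z = 2*I*√6 (z = √(-24) = 2*I*√6 ≈ 4.899*I)
x(j) = 2*I*√6
x(-68) + 2708 = 2*I*√6 + 2708 = 2708 + 2*I*√6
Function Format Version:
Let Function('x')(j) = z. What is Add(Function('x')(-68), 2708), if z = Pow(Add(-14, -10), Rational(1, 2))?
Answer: Add(2708, Mul(2, I, Pow(6, Rational(1, 2)))) ≈ Add(2708.0, Mul(4.8990, I))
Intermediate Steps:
z = Mul(2, I, Pow(6, Rational(1, 2))) (z = Pow(-24, Rational(1, 2)) = Mul(2, I, Pow(6, Rational(1, 2))) ≈ Mul(4.8990, I))
Function('x')(j) = Mul(2, I, Pow(6, Rational(1, 2)))
Add(Function('x')(-68), 2708) = Add(Mul(2, I, Pow(6, Rational(1, 2))), 2708) = Add(2708, Mul(2, I, Pow(6, Rational(1, 2))))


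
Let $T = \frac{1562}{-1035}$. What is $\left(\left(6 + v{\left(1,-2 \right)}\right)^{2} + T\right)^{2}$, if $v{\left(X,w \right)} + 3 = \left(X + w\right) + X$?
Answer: $\frac{60109009}{1071225} \approx 56.112$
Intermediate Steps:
$v{\left(X,w \right)} = -3 + w + 2 X$ ($v{\left(X,w \right)} = -3 + \left(\left(X + w\right) + X\right) = -3 + \left(w + 2 X\right) = -3 + w + 2 X$)
$T = - \frac{1562}{1035}$ ($T = 1562 \left(- \frac{1}{1035}\right) = - \frac{1562}{1035} \approx -1.5092$)
$\left(\left(6 + v{\left(1,-2 \right)}\right)^{2} + T\right)^{2} = \left(\left(6 - 3\right)^{2} - \frac{1562}{1035}\right)^{2} = \left(3^{2} - \frac{1562}{1035}\right)^{2} = \left(9 - \frac{1562}{1035}\right)^{2} = \left(\frac{7753}{1035}\right)^{2} = \frac{60109009}{1071225}$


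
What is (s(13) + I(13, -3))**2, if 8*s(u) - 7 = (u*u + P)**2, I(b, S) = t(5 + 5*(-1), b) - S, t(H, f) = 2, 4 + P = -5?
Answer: 657768609/64 ≈ 1.0278e+7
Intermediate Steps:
P = -9 (P = -4 - 5 = -9)
I(b, S) = 2 - S
s(u) = 7/8 + (-9 + u**2)**2/8 (s(u) = 7/8 + (u*u - 9)**2/8 = 7/8 + (u**2 - 9)**2/8 = 7/8 + (-9 + u**2)**2/8)
(s(13) + I(13, -3))**2 = ((7/8 + (-9 + 13**2)**2/8) + (2 - 1*(-3)))**2 = ((7/8 + (-9 + 169)**2/8) + (2 + 3))**2 = ((7/8 + (1/8)*160**2) + 5)**2 = ((7/8 + (1/8)*25600) + 5)**2 = ((7/8 + 3200) + 5)**2 = (25607/8 + 5)**2 = (25647/8)**2 = 657768609/64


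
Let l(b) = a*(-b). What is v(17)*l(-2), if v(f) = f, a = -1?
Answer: -34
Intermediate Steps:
l(b) = b (l(b) = -(-1)*b = b)
v(17)*l(-2) = 17*(-2) = -34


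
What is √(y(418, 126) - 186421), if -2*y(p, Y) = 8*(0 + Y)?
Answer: 5*I*√7477 ≈ 432.35*I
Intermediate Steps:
y(p, Y) = -4*Y (y(p, Y) = -4*(0 + Y) = -4*Y)
√(y(418, 126) - 186421) = √(-4*126 - 186421) = √(-504 - 186421) = √(-186925) = 5*I*√7477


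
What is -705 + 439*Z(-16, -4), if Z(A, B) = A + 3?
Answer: -6412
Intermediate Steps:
Z(A, B) = 3 + A
-705 + 439*Z(-16, -4) = -705 + 439*(3 - 16) = -705 + 439*(-13) = -705 - 5707 = -6412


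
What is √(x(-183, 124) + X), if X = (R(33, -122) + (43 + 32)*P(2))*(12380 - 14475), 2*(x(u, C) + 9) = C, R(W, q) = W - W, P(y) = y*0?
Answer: √53 ≈ 7.2801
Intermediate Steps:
P(y) = 0
R(W, q) = 0
x(u, C) = -9 + C/2
X = 0 (X = (0 + (43 + 32)*0)*(12380 - 14475) = (0 + 75*0)*(-2095) = (0 + 0)*(-2095) = 0*(-2095) = 0)
√(x(-183, 124) + X) = √((-9 + (½)*124) + 0) = √((-9 + 62) + 0) = √(53 + 0) = √53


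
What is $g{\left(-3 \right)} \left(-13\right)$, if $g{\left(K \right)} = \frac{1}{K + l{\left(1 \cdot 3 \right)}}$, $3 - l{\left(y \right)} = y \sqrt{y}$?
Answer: $\frac{13 \sqrt{3}}{9} \approx 2.5019$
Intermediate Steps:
$l{\left(y \right)} = 3 - y^{\frac{3}{2}}$ ($l{\left(y \right)} = 3 - y \sqrt{y} = 3 - y^{\frac{3}{2}}$)
$g{\left(K \right)} = \frac{1}{3 + K - 3 \sqrt{3}}$ ($g{\left(K \right)} = \frac{1}{K + \left(3 - \left(1 \cdot 3\right)^{\frac{3}{2}}\right)} = \frac{1}{K + \left(3 - 3^{\frac{3}{2}}\right)} = \frac{1}{K + \left(3 - 3 \sqrt{3}\right)} = \frac{1}{3 + K - 3 \sqrt{3}}$)
$g{\left(-3 \right)} \left(-13\right) = \frac{1}{3 - 3 - 3 \sqrt{3}} \left(-13\right) = \frac{1}{\left(-3\right) \sqrt{3}} \left(-13\right) = - \frac{\sqrt{3}}{9} \left(-13\right) = \frac{13 \sqrt{3}}{9}$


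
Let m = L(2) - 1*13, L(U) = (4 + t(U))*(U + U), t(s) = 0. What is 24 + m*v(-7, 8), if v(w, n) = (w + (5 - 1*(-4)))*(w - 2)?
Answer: -30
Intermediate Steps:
v(w, n) = (-2 + w)*(9 + w) (v(w, n) = (w + (5 + 4))*(-2 + w) = (w + 9)*(-2 + w) = (9 + w)*(-2 + w) = (-2 + w)*(9 + w))
L(U) = 8*U (L(U) = (4 + 0)*(U + U) = 4*(2*U) = 8*U)
m = 3 (m = 8*2 - 1*13 = 16 - 13 = 3)
24 + m*v(-7, 8) = 24 + 3*(-18 + (-7)² + 7*(-7)) = 24 + 3*(-18 + 49 - 49) = 24 + 3*(-18) = 24 - 54 = -30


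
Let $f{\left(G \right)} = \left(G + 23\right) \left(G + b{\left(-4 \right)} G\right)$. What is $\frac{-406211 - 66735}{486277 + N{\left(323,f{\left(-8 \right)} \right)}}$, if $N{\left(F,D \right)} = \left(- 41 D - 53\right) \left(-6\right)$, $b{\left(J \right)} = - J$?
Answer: $- \frac{472946}{338995} \approx -1.3951$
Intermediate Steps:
$f{\left(G \right)} = 5 G \left(23 + G\right)$ ($f{\left(G \right)} = \left(G + 23\right) \left(G + \left(-1\right) \left(-4\right) G\right) = \left(23 + G\right) \left(G + 4 G\right) = \left(23 + G\right) 5 G = 5 G \left(23 + G\right)$)
$N{\left(F,D \right)} = 318 + 246 D$ ($N{\left(F,D \right)} = \left(-53 - 41 D\right) \left(-6\right) = 318 + 246 D$)
$\frac{-406211 - 66735}{486277 + N{\left(323,f{\left(-8 \right)} \right)}} = \frac{-406211 - 66735}{486277 + \left(318 + 246 \cdot 5 \left(-8\right) \left(23 - 8\right)\right)} = - \frac{472946}{486277 + \left(318 + 246 \cdot 5 \left(-8\right) 15\right)} = - \frac{472946}{486277 + \left(318 + 246 \left(-600\right)\right)} = - \frac{472946}{486277 + \left(318 - 147600\right)} = - \frac{472946}{486277 - 147282} = - \frac{472946}{338995}$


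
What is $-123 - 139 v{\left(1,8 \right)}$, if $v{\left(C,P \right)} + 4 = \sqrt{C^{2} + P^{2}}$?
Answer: $433 - 139 \sqrt{65} \approx -687.65$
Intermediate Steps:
$v{\left(C,P \right)} = -4 + \sqrt{C^{2} + P^{2}}$
$-123 - 139 v{\left(1,8 \right)} = -123 - 139 \left(-4 + \sqrt{1^{2} + 8^{2}}\right) = -123 - 139 \left(-4 + \sqrt{1 + 64}\right) = -123 - 139 \left(-4 + \sqrt{65}\right) = -123 + \left(556 - 139 \sqrt{65}\right) = 433 - 139 \sqrt{65}$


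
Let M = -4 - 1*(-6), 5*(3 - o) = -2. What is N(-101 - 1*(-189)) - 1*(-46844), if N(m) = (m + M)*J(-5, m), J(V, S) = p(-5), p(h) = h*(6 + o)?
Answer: 42614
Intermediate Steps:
o = 17/5 (o = 3 - ⅕*(-2) = 3 + ⅖ = 17/5 ≈ 3.4000)
M = 2 (M = -4 + 6 = 2)
p(h) = 47*h/5 (p(h) = h*(6 + 17/5) = h*(47/5) = 47*h/5)
J(V, S) = -47 (J(V, S) = (47/5)*(-5) = -47)
N(m) = -94 - 47*m (N(m) = (m + 2)*(-47) = (2 + m)*(-47) = -94 - 47*m)
N(-101 - 1*(-189)) - 1*(-46844) = (-94 - 47*(-101 - 1*(-189))) - 1*(-46844) = (-94 - 47*(-101 + 189)) + 46844 = (-94 - 47*88) + 46844 = (-94 - 4136) + 46844 = -4230 + 46844 = 42614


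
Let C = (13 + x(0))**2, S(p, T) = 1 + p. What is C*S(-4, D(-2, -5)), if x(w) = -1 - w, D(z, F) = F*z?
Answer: -432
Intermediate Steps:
C = 144 (C = (13 + (-1 - 1*0))**2 = (13 + (-1 + 0))**2 = (13 - 1)**2 = 12**2 = 144)
C*S(-4, D(-2, -5)) = 144*(1 - 4) = 144*(-3) = -432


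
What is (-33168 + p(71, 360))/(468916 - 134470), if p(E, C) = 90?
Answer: -5513/55741 ≈ -0.098904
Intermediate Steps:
(-33168 + p(71, 360))/(468916 - 134470) = (-33168 + 90)/(468916 - 134470) = -33078/334446 = -33078*1/334446 = -5513/55741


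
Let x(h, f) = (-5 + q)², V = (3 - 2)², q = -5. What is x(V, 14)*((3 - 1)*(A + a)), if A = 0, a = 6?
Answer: 1200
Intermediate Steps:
V = 1 (V = 1² = 1)
x(h, f) = 100 (x(h, f) = (-5 - 5)² = (-10)² = 100)
x(V, 14)*((3 - 1)*(A + a)) = 100*((3 - 1)*(0 + 6)) = 100*(2*6) = 100*12 = 1200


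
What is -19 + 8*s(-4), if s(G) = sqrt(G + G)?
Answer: -19 + 16*I*sqrt(2) ≈ -19.0 + 22.627*I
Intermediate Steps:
s(G) = sqrt(2)*sqrt(G) (s(G) = sqrt(2*G) = sqrt(2)*sqrt(G))
-19 + 8*s(-4) = -19 + 8*(sqrt(2)*sqrt(-4)) = -19 + 8*(sqrt(2)*(2*I)) = -19 + 8*(2*I*sqrt(2)) = -19 + 16*I*sqrt(2)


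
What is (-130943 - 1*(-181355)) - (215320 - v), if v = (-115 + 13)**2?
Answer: -154504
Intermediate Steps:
v = 10404 (v = (-102)**2 = 10404)
(-130943 - 1*(-181355)) - (215320 - v) = (-130943 - 1*(-181355)) - (215320 - 1*10404) = (-130943 + 181355) - (215320 - 10404) = 50412 - 1*204916 = 50412 - 204916 = -154504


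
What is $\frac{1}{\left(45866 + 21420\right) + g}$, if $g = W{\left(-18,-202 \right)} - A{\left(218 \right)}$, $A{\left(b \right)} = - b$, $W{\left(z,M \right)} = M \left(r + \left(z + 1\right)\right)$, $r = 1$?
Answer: $\frac{1}{70736} \approx 1.4137 \cdot 10^{-5}$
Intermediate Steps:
$W{\left(z,M \right)} = M \left(2 + z\right)$ ($W{\left(z,M \right)} = M \left(1 + \left(z + 1\right)\right) = M \left(1 + \left(1 + z\right)\right) = M \left(2 + z\right)$)
$g = 3450$ ($g = - 202 \left(2 - 18\right) - \left(-1\right) 218 = \left(-202\right) \left(-16\right) - -218 = 3232 + 218 = 3450$)
$\frac{1}{\left(45866 + 21420\right) + g} = \frac{1}{\left(45866 + 21420\right) + 3450} = \frac{1}{67286 + 3450} = \frac{1}{70736}$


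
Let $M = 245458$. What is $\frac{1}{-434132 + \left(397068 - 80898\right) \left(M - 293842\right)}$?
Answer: $- \frac{1}{15298003412} \approx -6.5368 \cdot 10^{-11}$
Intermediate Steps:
$\frac{1}{-434132 + \left(397068 - 80898\right) \left(M - 293842\right)} = \frac{1}{-434132 + \left(397068 - 80898\right) \left(245458 - 293842\right)} = \frac{1}{-434132 + 316170 \left(-48384\right)} = \frac{1}{-434132 - 15297569280} = \frac{1}{-15298003412} = - \frac{1}{15298003412}$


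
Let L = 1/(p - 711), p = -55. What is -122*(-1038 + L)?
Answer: 48501649/383 ≈ 1.2664e+5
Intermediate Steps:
L = -1/766 (L = 1/(-55 - 711) = 1/(-766) = -1/766 ≈ -0.0013055)
-122*(-1038 + L) = -122*(-1038 - 1/766) = -122*(-795109/766) = 48501649/383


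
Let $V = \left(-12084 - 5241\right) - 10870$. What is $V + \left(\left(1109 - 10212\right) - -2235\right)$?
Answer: $-35063$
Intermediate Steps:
$V = -28195$ ($V = -17325 - 10870 = -28195$)
$V + \left(\left(1109 - 10212\right) - -2235\right) = -28195 + \left(\left(1109 - 10212\right) - -2235\right) = -28195 + \left(-9103 + 2235\right) = -28195 - 6868 = -35063$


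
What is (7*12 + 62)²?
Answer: 21316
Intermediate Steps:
(7*12 + 62)² = (84 + 62)² = 146² = 21316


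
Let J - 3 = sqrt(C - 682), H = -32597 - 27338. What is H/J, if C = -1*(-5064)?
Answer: 179805/4373 - 59935*sqrt(4382)/4373 ≈ -866.15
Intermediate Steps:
C = 5064
H = -59935
J = 3 + sqrt(4382) (J = 3 + sqrt(5064 - 682) = 3 + sqrt(4382) ≈ 69.197)
H/J = -59935/(3 + sqrt(4382))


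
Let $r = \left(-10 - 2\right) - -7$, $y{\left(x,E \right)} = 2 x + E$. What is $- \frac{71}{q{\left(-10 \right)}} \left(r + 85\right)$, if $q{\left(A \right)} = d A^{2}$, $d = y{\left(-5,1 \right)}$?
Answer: $\frac{284}{45} \approx 6.3111$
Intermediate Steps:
$y{\left(x,E \right)} = E + 2 x$
$d = -9$ ($d = 1 + 2 \left(-5\right) = 1 - 10 = -9$)
$q{\left(A \right)} = - 9 A^{2}$
$r = -5$ ($r = \left(-10 - 2\right) + 7 = -12 + 7 = -5$)
$- \frac{71}{q{\left(-10 \right)}} \left(r + 85\right) = - \frac{71}{\left(-9\right) \left(-10\right)^{2}} \left(-5 + 85\right) = - \frac{71}{\left(-9\right) 100} \cdot 80 = - \frac{71}{-900} \cdot 80 = \left(-71\right) \left(- \frac{1}{900}\right) 80 = \frac{71}{900} \cdot 80 = \frac{284}{45}$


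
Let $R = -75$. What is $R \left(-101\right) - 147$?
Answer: $7428$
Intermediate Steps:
$R \left(-101\right) - 147 = \left(-75\right) \left(-101\right) - 147 = 7575 - 147 = 7428$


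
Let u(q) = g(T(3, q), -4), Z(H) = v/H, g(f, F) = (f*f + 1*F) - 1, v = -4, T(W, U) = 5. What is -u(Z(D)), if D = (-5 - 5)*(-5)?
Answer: -20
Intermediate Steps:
D = 50 (D = -10*(-5) = 50)
g(f, F) = -1 + F + f² (g(f, F) = (f² + F) - 1 = (F + f²) - 1 = -1 + F + f²)
Z(H) = -4/H
u(q) = 20 (u(q) = -1 - 4 + 5² = -1 - 4 + 25 = 20)
-u(Z(D)) = -1*20 = -20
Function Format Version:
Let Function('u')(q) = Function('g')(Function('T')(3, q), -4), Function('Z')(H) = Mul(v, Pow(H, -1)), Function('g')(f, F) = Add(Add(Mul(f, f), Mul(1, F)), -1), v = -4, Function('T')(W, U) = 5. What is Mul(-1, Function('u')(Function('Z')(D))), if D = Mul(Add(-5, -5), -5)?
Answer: -20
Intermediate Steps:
D = 50 (D = Mul(-10, -5) = 50)
Function('g')(f, F) = Add(-1, F, Pow(f, 2)) (Function('g')(f, F) = Add(Add(Pow(f, 2), F), -1) = Add(Add(F, Pow(f, 2)), -1) = Add(-1, F, Pow(f, 2)))
Function('Z')(H) = Mul(-4, Pow(H, -1))
Function('u')(q) = 20 (Function('u')(q) = Add(-1, -4, Pow(5, 2)) = Add(-1, -4, 25) = 20)
Mul(-1, Function('u')(Function('Z')(D))) = Mul(-1, 20) = -20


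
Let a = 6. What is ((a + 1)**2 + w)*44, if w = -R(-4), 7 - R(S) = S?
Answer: 1672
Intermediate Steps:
R(S) = 7 - S
w = -11 (w = -(7 - 1*(-4)) = -(7 + 4) = -1*11 = -11)
((a + 1)**2 + w)*44 = ((6 + 1)**2 - 11)*44 = (7**2 - 11)*44 = (49 - 11)*44 = 38*44 = 1672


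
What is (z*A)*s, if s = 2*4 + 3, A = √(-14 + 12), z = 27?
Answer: 297*I*√2 ≈ 420.02*I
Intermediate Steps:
A = I*√2 (A = √(-2) = I*√2 ≈ 1.4142*I)
s = 11 (s = 8 + 3 = 11)
(z*A)*s = (27*(I*√2))*11 = (27*I*√2)*11 = 297*I*√2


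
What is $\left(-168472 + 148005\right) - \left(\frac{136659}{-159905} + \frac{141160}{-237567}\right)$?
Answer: $- \frac{777448451421592}{37988151135} \approx -20466.0$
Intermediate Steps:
$\left(-168472 + 148005\right) - \left(\frac{136659}{-159905} + \frac{141160}{-237567}\right) = -20467 - \left(136659 \left(- \frac{1}{159905}\right) + 141160 \left(- \frac{1}{237567}\right)\right) = -20467 - \left(- \frac{136659}{159905} - \frac{141160}{237567}\right) = -20467 - - \frac{55037858453}{37988151135} = -20467 + \frac{55037858453}{37988151135} = - \frac{777448451421592}{37988151135}$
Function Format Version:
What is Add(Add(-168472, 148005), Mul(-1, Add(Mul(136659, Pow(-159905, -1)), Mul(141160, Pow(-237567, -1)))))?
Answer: Rational(-777448451421592, 37988151135) ≈ -20466.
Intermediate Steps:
Add(Add(-168472, 148005), Mul(-1, Add(Mul(136659, Pow(-159905, -1)), Mul(141160, Pow(-237567, -1))))) = Add(-20467, Mul(-1, Add(Mul(136659, Rational(-1, 159905)), Mul(141160, Rational(-1, 237567))))) = Add(-20467, Mul(-1, Add(Rational(-136659, 159905), Rational(-141160, 237567)))) = Add(-20467, Mul(-1, Rational(-55037858453, 37988151135))) = Add(-20467, Rational(55037858453, 37988151135)) = Rational(-777448451421592, 37988151135)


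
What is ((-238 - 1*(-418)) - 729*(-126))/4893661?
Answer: 92034/4893661 ≈ 0.018807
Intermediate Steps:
((-238 - 1*(-418)) - 729*(-126))/4893661 = ((-238 + 418) + 91854)*(1/4893661) = (180 + 91854)*(1/4893661) = 92034*(1/4893661) = 92034/4893661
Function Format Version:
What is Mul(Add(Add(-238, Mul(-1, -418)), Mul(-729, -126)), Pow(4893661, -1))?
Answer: Rational(92034, 4893661) ≈ 0.018807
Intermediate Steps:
Mul(Add(Add(-238, Mul(-1, -418)), Mul(-729, -126)), Pow(4893661, -1)) = Mul(Add(Add(-238, 418), 91854), Rational(1, 4893661)) = Mul(Add(180, 91854), Rational(1, 4893661)) = Mul(92034, Rational(1, 4893661)) = Rational(92034, 4893661)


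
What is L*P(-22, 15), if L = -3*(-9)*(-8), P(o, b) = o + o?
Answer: 9504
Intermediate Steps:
P(o, b) = 2*o
L = -216 (L = 27*(-8) = -216)
L*P(-22, 15) = -432*(-22) = -216*(-44) = 9504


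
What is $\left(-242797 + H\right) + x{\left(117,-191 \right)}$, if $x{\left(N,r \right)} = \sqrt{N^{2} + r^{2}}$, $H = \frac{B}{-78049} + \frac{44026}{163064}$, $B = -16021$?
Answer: $- \frac{1545033516520387}{6363491068} + \sqrt{50170} \approx -2.4257 \cdot 10^{5}$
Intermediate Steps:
$H = \frac{3024316809}{6363491068}$ ($H = - \frac{16021}{-78049} + \frac{44026}{163064} = \left(-16021\right) \left(- \frac{1}{78049}\right) + 44026 \cdot \frac{1}{163064} = \frac{16021}{78049} + \frac{22013}{81532} = \frac{3024316809}{6363491068} \approx 0.47526$)
$\left(-242797 + H\right) + x{\left(117,-191 \right)} = \left(-242797 + \frac{3024316809}{6363491068}\right) + \sqrt{117^{2} + \left(-191\right)^{2}} = - \frac{1545033516520387}{6363491068} + \sqrt{13689 + 36481} = - \frac{1545033516520387}{6363491068} + \sqrt{50170}$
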